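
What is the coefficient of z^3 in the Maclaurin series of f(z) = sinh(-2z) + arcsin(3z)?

Expand each term separately and add.
f(0) = 0
f′(0) = 1
f′′(0) = 0
f′′′(0) = 19
Then c_k = f^(k)(0)/k! gives each Taylor coefficient.

19/6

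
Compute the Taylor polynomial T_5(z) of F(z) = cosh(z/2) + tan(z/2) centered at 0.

z^5/240 + z^4/384 + z^3/24 + z^2/8 + z/2 + 1

Combine the two series term by term.
[z^0] = 1;  [z^1] = 1/2;  [z^2] = 1/8;  [z^3] = 1/24;  [z^4] = 1/384;  [z^5] = 1/240.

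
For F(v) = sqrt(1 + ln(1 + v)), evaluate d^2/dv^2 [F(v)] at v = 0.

-3/4

Substitute the inner expansion into the outer series and collect powers.
From the series, [v^2] F = -3/8; multiply by 2! = 2 to get -3/4.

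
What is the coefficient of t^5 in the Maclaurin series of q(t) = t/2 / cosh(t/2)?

Invert the denominator's series and multiply.
q(0) = 0
q′(0) = 1/2
q′′(0) = 0
q′′′(0) = -3/8
q^(4)(0) = 0
q^(5)(0) = 25/32
So c_5 = q^(5)(0)/5! = 5/768.

5/768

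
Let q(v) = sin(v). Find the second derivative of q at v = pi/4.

-sqrt(2)/2

Apply the Taylor formula c_k = f^(k)(a)/k!.
The coefficient of (v - pi/4)^2 in the expansion is -sqrt(2)/4, so q′′(pi/4) = 2! * (-sqrt(2)/4) = -sqrt(2)/2.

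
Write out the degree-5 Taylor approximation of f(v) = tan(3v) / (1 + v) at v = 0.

Expand each factor separately, then convolve coefficients.
f(0) = 0
f′(0) = 3
f′′(0) = -6
f′′′(0) = 72
f^(4)(0) = -288
f^(5)(0) = 5328
Dividing each by k! gives the coefficients c_0, ..., c_5.

222*v^5/5 - 12*v^4 + 12*v^3 - 3*v^2 + 3*v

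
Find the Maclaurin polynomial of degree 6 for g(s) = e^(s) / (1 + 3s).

Expand each factor separately, then convolve coefficients.
g(0) = 1
g′(0) = -2
g′′(0) = 13
g′′′(0) = -116
g^(4)(0) = 1393
g^(5)(0) = -20894
g^(6)(0) = 376093

376093*s^6/720 - 10447*s^5/60 + 1393*s^4/24 - 58*s^3/3 + 13*s^2/2 - 2*s + 1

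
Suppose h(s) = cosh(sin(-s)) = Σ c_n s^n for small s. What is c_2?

1/2

Plug the Maclaurin series of the inner function into that of the outer and collect terms.
h(0) = 1
h′(0) = 0
h′′(0) = 1
Then c_k = h^(k)(0)/k! gives each Taylor coefficient.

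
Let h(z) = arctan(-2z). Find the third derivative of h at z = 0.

The coefficient of z^3 in the expansion is 8/3, so h′′′(0) = 3! * (8/3) = 16.

16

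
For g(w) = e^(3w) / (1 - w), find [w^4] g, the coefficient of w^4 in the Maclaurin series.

131/8

Write out both Maclaurin series and multiply, keeping only the needed powers.
g(0) = 1
g′(0) = 4
g′′(0) = 17
g′′′(0) = 78
g^(4)(0) = 393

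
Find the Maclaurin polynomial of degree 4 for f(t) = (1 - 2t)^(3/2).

Differentiate repeatedly and evaluate at the center.
f(0) = 1
f′(0) = -3
f′′(0) = 3
f′′′(0) = 3
f^(4)(0) = 9

3*t^4/8 + t^3/2 + 3*t^2/2 - 3*t + 1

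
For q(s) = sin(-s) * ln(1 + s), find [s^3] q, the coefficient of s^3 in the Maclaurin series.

1/2

Multiply the two series term by term and collect like powers.
q(0) = 0
q′(0) = 0
q′′(0) = -2
q′′′(0) = 3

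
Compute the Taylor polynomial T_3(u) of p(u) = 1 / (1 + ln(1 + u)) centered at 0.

-7*u^3/3 + 3*u^2/2 - u + 1

Expand as Σ (-1)^k u^k with u equal to the inner function's series.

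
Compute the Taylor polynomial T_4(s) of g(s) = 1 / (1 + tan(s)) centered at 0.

Expand as Σ (-1)^k u^k with u equal to the inner function's series.

5*s^4/3 - 4*s^3/3 + s^2 - s + 1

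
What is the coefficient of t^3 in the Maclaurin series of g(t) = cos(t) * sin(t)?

-2/3

Take the Cauchy product of the two expansions.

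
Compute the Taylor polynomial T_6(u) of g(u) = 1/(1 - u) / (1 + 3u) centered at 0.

Multiply the two series term by term and collect like powers.
[u^0] = 1;  [u^1] = -2;  [u^2] = 7;  [u^3] = -20;  [u^4] = 61;  [u^5] = -182;  [u^6] = 547.

547*u^6 - 182*u^5 + 61*u^4 - 20*u^3 + 7*u^2 - 2*u + 1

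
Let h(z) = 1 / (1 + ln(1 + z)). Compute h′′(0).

Write 1/(1+u) = 1 - u + u^2 - u^3 + ... and substitute the series for u.
From the series, [z^2] h = 3/2; multiply by 2! = 2 to get 3.

3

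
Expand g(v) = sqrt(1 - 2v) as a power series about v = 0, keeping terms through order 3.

-v^3/2 - v^2/2 - v + 1

Differentiate repeatedly and evaluate at the center.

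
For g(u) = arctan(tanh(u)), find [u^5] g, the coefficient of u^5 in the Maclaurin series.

Let u equal the inner series; expand the outer function in u and truncate.
g(0) = 0
g′(0) = 1
g′′(0) = 0
g′′′(0) = -4
g^(4)(0) = 0
g^(5)(0) = 80
Dividing each by k! gives the coefficients c_0, ..., c_5.

2/3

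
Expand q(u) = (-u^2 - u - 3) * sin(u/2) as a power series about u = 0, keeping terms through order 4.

Multiply each power in the prefactor through the base expansion.
q(0) = 0
q′(0) = -3/2
q′′(0) = -1
q′′′(0) = -21/8
q^(4)(0) = 1/2

u^4/48 - 7*u^3/16 - u^2/2 - 3*u/2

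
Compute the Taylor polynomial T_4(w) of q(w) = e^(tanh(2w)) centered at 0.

Compose series: expand the inner function first, then feed it into the outer expansion.
q(0) = 1
q′(0) = 2
q′′(0) = 4
q′′′(0) = -8
q^(4)(0) = -112

-14*w^4/3 - 4*w^3/3 + 2*w^2 + 2*w + 1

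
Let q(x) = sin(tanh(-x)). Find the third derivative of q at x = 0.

3

Substitute the inner expansion into the outer series and collect powers.
The coefficient of x^3 in the expansion is 1/2, so q′′′(0) = 3! * (1/2) = 3.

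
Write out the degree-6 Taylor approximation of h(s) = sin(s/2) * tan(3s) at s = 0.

Write out both Maclaurin series and multiply, keeping only the needed powers.
h(0) = 0
h′(0) = 0
h′′(0) = 3
h′′′(0) = 0
h^(4)(0) = 213/2
h^(5)(0) = 0
h^(6)(0) = 184473/16
Dividing each by k! gives the coefficients c_0, ..., c_6.

20497*s^6/1280 + 71*s^4/16 + 3*s^2/2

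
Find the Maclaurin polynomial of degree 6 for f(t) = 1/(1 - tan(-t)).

Plug the Maclaurin series of the inner function into that of the outer and collect terms.

122*t^6/45 - 32*t^5/15 + 5*t^4/3 - 4*t^3/3 + t^2 - t + 1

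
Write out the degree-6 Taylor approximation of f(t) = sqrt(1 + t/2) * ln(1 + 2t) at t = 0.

Multiply the two series term by term and collect like powers.

-547691*t^6/61440 + 81349*t^5/15360 - 625*t^4/192 + 101*t^3/48 - 3*t^2/2 + 2*t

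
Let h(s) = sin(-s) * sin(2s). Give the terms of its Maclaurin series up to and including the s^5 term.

Write out both Maclaurin series and multiply, keeping only the needed powers.

5*s^4/3 - 2*s^2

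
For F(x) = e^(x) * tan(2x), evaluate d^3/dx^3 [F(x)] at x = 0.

22

Take the Cauchy product of the two expansions.
From the series, [x^3] F = 11/3; multiply by 3! = 6 to get 22.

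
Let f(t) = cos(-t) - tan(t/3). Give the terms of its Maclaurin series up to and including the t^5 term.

-2*t^5/3645 + t^4/24 - t^3/81 - t^2/2 - t/3 + 1

Expand each term separately and add.
[t^0] = 1;  [t^1] = -1/3;  [t^2] = -1/2;  [t^3] = -1/81;  [t^4] = 1/24;  [t^5] = -2/3645.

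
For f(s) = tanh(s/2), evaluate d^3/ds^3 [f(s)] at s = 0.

-1/4

From the series, [s^3] f = -1/24; multiply by 3! = 6 to get -1/4.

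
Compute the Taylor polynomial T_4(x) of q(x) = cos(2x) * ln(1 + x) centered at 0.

3*x^4/4 - 5*x^3/3 - x^2/2 + x

Expand each factor separately, then convolve coefficients.
q(0) = 0
q′(0) = 1
q′′(0) = -1
q′′′(0) = -10
q^(4)(0) = 18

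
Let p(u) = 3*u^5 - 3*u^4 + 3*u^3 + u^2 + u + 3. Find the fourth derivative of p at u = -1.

-432

The coefficient of (u + 1)^4 in the expansion is -18, so p^(4)(-1) = 4! * (-18) = -432.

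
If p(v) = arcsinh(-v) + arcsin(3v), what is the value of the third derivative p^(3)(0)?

28

Add the two expansions coefficient-wise.
From the series, [v^3] p = 14/3; multiply by 3! = 6 to get 28.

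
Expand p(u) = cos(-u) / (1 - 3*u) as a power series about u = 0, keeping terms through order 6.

495989*u^6/720 + 1837*u^5/8 + 1837*u^4/24 + 51*u^3/2 + 17*u^2/2 + 3*u + 1

Use 1/(1 - r) = Σ r^k on the denominator, then take the Cauchy product.
p(0) = 1
p′(0) = 3
p′′(0) = 17
p′′′(0) = 153
p^(4)(0) = 1837
p^(5)(0) = 27555
p^(6)(0) = 495989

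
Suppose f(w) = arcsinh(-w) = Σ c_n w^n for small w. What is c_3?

1/6

Use the known series and substitute for the argument.
[w^0] = 0;  [w^1] = -1;  [w^2] = 0;  [w^3] = 1/6.
So c_3 = f′′′(0)/3! = 1/6.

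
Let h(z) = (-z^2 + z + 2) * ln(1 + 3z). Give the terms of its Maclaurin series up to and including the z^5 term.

Multiply each power in the prefactor through the base expansion.

1359*z^5/20 - 27*z^4 + 21*z^3/2 - 6*z^2 + 6*z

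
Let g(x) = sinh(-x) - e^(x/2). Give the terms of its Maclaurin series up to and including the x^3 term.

-3*x^3/16 - x^2/8 - 3*x/2 - 1

Add the two expansions coefficient-wise.
g(0) = -1
g′(0) = -3/2
g′′(0) = -1/4
g′′′(0) = -9/8
Dividing each by k! gives the coefficients c_0, ..., c_3.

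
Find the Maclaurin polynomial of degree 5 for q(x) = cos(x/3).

x^4/1944 - x^2/18 + 1

q(0) = 1
q′(0) = 0
q′′(0) = -1/9
q′′′(0) = 0
q^(4)(0) = 1/81
q^(5)(0) = 0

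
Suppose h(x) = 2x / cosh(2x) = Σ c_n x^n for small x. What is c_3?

-4

Divide the numerator series by the denominator series (power-series long division).
[x^0] = 0;  [x^1] = 2;  [x^2] = 0;  [x^3] = -4.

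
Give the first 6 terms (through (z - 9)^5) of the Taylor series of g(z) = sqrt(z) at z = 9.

7*(z - 9)^5/5038848 - 5*(z - 9)^4/279936 + (z - 9)^3/3888 - (z - 9)^2/216 + (z - 9)/6 + 3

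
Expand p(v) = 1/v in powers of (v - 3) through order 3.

p(3) = 1/3
p′(3) = -1/9
p′′(3) = 2/27
p′′′(3) = -2/27

-(v - 3)^3/81 + (v - 3)^2/27 - (v - 3)/9 + 1/3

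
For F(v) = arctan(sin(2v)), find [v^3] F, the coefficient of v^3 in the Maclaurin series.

Substitute the inner expansion into the outer series and collect powers.
F(0) = 0
F′(0) = 2
F′′(0) = 0
F′′′(0) = -24
Dividing each by k! gives the coefficients c_0, ..., c_3.

-4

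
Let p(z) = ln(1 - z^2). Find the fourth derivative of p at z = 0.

-12

Use the known series and substitute for the argument.
The coefficient of z^4 in the expansion is -1/2, so p^(4)(0) = 4! * (-1/2) = -12.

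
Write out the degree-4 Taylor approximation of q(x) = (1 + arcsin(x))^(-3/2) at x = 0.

Compose series: expand the inner function first, then feed it into the outer expansion.
q(0) = 1
q′(0) = -3/2
q′′(0) = 15/4
q′′′(0) = -117/8
q^(4)(0) = 1185/16

395*x^4/128 - 39*x^3/16 + 15*x^2/8 - 3*x/2 + 1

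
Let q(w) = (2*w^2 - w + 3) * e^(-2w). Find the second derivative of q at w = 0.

Shift and add copies of the series according to the polynomial's terms.
The coefficient of w^2 in the expansion is 10, so q′′(0) = 2! * (10) = 20.

20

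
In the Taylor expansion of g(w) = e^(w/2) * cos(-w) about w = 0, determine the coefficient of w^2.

-3/8

Write out both Maclaurin series and multiply, keeping only the needed powers.
g(0) = 1
g′(0) = 1/2
g′′(0) = -3/4
Dividing each by k! gives the coefficients c_0, ..., c_2.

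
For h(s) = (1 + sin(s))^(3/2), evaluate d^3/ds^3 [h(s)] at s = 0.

-15/8

Plug the Maclaurin series of the inner function into that of the outer and collect terms.
From the series, [s^3] h = -5/16; multiply by 3! = 6 to get -15/8.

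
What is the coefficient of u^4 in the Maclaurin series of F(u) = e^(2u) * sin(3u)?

Write out both Maclaurin series and multiply, keeping only the needed powers.
So c_4 = F^(4)(0)/4! = -5.

-5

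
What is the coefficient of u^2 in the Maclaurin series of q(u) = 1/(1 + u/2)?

1/4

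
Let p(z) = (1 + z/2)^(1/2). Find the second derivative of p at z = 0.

-1/16

The coefficient of z^2 in the expansion is -1/32, so p′′(0) = 2! * (-1/32) = -1/16.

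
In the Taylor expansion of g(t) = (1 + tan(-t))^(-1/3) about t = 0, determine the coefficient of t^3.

23/81

Compose series: expand the inner function first, then feed it into the outer expansion.
g(0) = 1
g′(0) = 1/3
g′′(0) = 4/9
g′′′(0) = 46/27
Then c_k = g^(k)(0)/k! gives each Taylor coefficient.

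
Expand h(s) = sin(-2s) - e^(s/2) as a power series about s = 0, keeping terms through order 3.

Expand each term separately and add.
h(0) = -1
h′(0) = -5/2
h′′(0) = -1/4
h′′′(0) = 63/8
Dividing each by k! gives the coefficients c_0, ..., c_3.

21*s^3/16 - s^2/8 - 5*s/2 - 1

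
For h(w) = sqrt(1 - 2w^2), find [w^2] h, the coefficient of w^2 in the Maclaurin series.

-1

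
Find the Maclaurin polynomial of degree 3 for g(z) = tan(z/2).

g(0) = 0
g′(0) = 1/2
g′′(0) = 0
g′′′(0) = 1/4
Then c_k = g^(k)(0)/k! gives each Taylor coefficient.

z^3/24 + z/2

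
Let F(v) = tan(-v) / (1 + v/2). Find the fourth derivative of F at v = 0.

7

Take the Cauchy product of the two expansions.
From the series, [v^4] F = 7/24; multiply by 4! = 24 to get 7.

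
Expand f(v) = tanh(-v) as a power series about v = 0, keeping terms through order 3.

v^3/3 - v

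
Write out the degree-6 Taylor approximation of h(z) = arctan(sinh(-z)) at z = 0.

Compose series: expand the inner function first, then feed it into the outer expansion.
h(0) = 0
h′(0) = -1
h′′(0) = 0
h′′′(0) = 1
h^(4)(0) = 0
h^(5)(0) = -5
h^(6)(0) = 0
The Taylor polynomial is Σ h^(k)(0)/k! · z^k.

-z^5/24 + z^3/6 - z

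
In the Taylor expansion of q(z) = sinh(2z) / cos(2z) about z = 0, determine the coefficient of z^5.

48/5

Write the quotient as an unknown series and match coefficients against numerator = denominator · series.
[z^0] = 0;  [z^1] = 2;  [z^2] = 0;  [z^3] = 16/3;  [z^4] = 0;  [z^5] = 48/5.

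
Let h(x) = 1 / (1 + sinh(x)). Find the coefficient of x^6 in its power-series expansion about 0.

77/45

Expand as Σ (-1)^k u^k with u equal to the inner function's series.
h(0) = 1
h′(0) = -1
h′′(0) = 2
h′′′(0) = -7
h^(4)(0) = 32
h^(5)(0) = -181
h^(6)(0) = 1232
Dividing each by k! gives the coefficients c_0, ..., c_6.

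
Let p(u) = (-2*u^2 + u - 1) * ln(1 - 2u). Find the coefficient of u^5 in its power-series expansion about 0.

Distribute the polynomial across the series and collect like powers.
p(0) = 0
p′(0) = 2
p′′(0) = 0
p′′′(0) = 28
p^(4)(0) = 128
p^(5)(0) = 928
So c_5 = p^(5)(0)/5! = 116/15.

116/15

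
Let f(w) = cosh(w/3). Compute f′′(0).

The coefficient of w^2 in the expansion is 1/18, so f′′(0) = 2! * (1/18) = 1/9.

1/9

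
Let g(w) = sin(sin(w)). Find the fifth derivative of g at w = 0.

Plug the Maclaurin series of the inner function into that of the outer and collect terms.
The coefficient of w^5 in the expansion is 1/10, so g^(5)(0) = 5! * (1/10) = 12.

12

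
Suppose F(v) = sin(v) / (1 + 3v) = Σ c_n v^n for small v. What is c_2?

Multiply the two series term by term and collect like powers.
F(0) = 0
F′(0) = 1
F′′(0) = -6
Dividing each by k! gives the coefficients c_0, ..., c_2.

-3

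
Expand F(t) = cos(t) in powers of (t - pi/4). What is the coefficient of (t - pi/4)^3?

Apply the Taylor formula c_k = f^(k)(a)/k!.

sqrt(2)/12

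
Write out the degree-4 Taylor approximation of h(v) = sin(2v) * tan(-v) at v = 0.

2*v^4/3 - 2*v^2

Expand each factor separately, then convolve coefficients.
h(0) = 0
h′(0) = 0
h′′(0) = -4
h′′′(0) = 0
h^(4)(0) = 16
The Taylor polynomial is Σ h^(k)(0)/k! · v^k.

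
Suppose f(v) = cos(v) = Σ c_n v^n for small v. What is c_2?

-1/2

f(0) = 1
f′(0) = 0
f′′(0) = -1
So c_2 = f′′(0)/2! = -1/2.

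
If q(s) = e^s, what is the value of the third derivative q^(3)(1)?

Compute the successive derivatives at the expansion point and divide by k!.
From the series, [(s - 1)^3] q = e/6; multiply by 3! = 6 to get e.

e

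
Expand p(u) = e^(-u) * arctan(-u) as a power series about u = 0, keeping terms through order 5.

-3*u^5/40 - u^4/6 - u^3/6 + u^2 - u

Take the Cauchy product of the two expansions.
[u^0] = 0;  [u^1] = -1;  [u^2] = 1;  [u^3] = -1/6;  [u^4] = -1/6;  [u^5] = -3/40.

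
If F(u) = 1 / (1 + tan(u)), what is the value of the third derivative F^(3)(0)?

Use the geometric series for the reciprocal, then substitute.
From the series, [u^3] F = -4/3; multiply by 3! = 6 to get -8.

-8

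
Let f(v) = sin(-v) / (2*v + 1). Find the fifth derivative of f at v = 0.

Use 1/(1 - r) = Σ r^k on the denominator, then take the Cauchy product.
The coefficient of v^5 in the expansion is -1841/120, so f^(5)(0) = 5! * (-1841/120) = -1841.

-1841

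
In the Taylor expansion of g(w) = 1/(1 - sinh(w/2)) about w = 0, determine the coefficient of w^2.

1/4

Substitute the inner expansion into the outer series and collect powers.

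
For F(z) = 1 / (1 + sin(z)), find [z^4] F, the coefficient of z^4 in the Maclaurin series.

Use the geometric series for the reciprocal, then substitute.
F(0) = 1
F′(0) = -1
F′′(0) = 2
F′′′(0) = -5
F^(4)(0) = 16
So c_4 = F^(4)(0)/4! = 2/3.

2/3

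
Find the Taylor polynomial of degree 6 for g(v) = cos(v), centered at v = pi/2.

-(v - pi/2)^5/120 + (v - pi/2)^3/6 - (v - pi/2)

g(pi/2) = 0
g′(pi/2) = -1
g′′(pi/2) = 0
g′′′(pi/2) = 1
g^(4)(pi/2) = 0
g^(5)(pi/2) = -1
g^(6)(pi/2) = 0
The Taylor polynomial is Σ g^(k)(pi/2)/k! · (v - pi/2)^k.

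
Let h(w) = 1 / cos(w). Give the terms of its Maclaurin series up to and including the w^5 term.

Invert the denominator's series and multiply.
h(0) = 1
h′(0) = 0
h′′(0) = 1
h′′′(0) = 0
h^(4)(0) = 5
h^(5)(0) = 0
The Taylor polynomial is Σ h^(k)(0)/k! · w^k.

5*w^4/24 + w^2/2 + 1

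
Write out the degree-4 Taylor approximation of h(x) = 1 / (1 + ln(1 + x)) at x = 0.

11*x^4/3 - 7*x^3/3 + 3*x^2/2 - x + 1

Use the geometric series for the reciprocal, then substitute.
h(0) = 1
h′(0) = -1
h′′(0) = 3
h′′′(0) = -14
h^(4)(0) = 88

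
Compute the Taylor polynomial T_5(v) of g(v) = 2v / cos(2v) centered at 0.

20*v^5/3 + 4*v^3 + 2*v

Invert the denominator's series and multiply.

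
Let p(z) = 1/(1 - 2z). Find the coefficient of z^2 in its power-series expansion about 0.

4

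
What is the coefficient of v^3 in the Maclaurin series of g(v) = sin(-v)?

1/6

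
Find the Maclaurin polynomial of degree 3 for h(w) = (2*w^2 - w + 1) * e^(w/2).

Multiply each power in the prefactor through the base expansion.
h(0) = 1
h′(0) = -1/2
h′′(0) = 13/4
h′′′(0) = 43/8

43*w^3/48 + 13*w^2/8 - w/2 + 1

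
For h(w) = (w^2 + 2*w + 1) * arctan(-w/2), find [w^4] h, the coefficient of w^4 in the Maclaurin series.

Distribute the polynomial across the series and collect like powers.
[w^0] = 0;  [w^1] = -1/2;  [w^2] = -1;  [w^3] = -11/24;  [w^4] = 1/12.
So c_4 = h^(4)(0)/4! = 1/12.

1/12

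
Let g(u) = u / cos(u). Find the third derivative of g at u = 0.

Invert the denominator's series and multiply.
The coefficient of u^3 in the expansion is 1/2, so g′′′(0) = 3! * (1/2) = 3.

3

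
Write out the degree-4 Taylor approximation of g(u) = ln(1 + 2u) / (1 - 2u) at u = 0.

28*u^4/3 + 20*u^3/3 + 2*u^2 + 2*u

Expand each factor separately, then convolve coefficients.
g(0) = 0
g′(0) = 2
g′′(0) = 4
g′′′(0) = 40
g^(4)(0) = 224
Then c_k = g^(k)(0)/k! gives each Taylor coefficient.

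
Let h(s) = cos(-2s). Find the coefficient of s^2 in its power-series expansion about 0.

Use the known series and substitute for the argument.
h(0) = 1
h′(0) = 0
h′′(0) = -4
Dividing each by k! gives the coefficients c_0, ..., c_2.

-2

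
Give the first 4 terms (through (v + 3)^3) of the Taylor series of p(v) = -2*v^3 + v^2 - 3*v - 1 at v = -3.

-2*(v + 3)^3 + 19*(v + 3)^2 - 63*(v + 3) + 71

Differentiate repeatedly and evaluate at the center.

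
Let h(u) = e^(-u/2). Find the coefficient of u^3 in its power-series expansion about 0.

Differentiate repeatedly and evaluate at the center.
h(0) = 1
h′(0) = -1/2
h′′(0) = 1/4
h′′′(0) = -1/8

-1/48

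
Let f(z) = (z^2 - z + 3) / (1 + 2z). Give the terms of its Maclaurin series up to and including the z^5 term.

-120*z^5 + 60*z^4 - 30*z^3 + 15*z^2 - 7*z + 3

Distribute the polynomial across the series and collect like powers.
f(0) = 3
f′(0) = -7
f′′(0) = 30
f′′′(0) = -180
f^(4)(0) = 1440
f^(5)(0) = -14400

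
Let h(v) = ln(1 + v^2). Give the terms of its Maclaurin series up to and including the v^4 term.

[v^0] = 0;  [v^1] = 0;  [v^2] = 1;  [v^3] = 0;  [v^4] = -1/2.

-v^4/2 + v^2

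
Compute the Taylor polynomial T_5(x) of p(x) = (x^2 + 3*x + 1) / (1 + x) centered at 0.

x^5 - x^4 + x^3 - x^2 + 2*x + 1

Multiply each power in the prefactor through the base expansion.
p(0) = 1
p′(0) = 2
p′′(0) = -2
p′′′(0) = 6
p^(4)(0) = -24
p^(5)(0) = 120
Then c_k = p^(k)(0)/k! gives each Taylor coefficient.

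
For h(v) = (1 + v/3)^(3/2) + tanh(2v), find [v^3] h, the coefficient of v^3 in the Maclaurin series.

-1153/432

Combine the two series term by term.
[v^0] = 1;  [v^1] = 5/2;  [v^2] = 1/24;  [v^3] = -1153/432.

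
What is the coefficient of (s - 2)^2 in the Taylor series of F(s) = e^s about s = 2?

e^(2)/2

F(2) = e^(2)
F′(2) = e^(2)
F′′(2) = e^(2)
Then c_k = F^(k)(2)/k! gives each Taylor coefficient.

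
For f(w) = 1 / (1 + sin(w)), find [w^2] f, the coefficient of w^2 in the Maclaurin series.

1

Expand as Σ (-1)^k u^k with u equal to the inner function's series.
[w^0] = 1;  [w^1] = -1;  [w^2] = 1.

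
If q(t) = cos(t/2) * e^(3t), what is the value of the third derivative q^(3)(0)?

99/4

Expand each factor separately, then convolve coefficients.
The coefficient of t^3 in the expansion is 33/8, so q′′′(0) = 3! * (33/8) = 99/4.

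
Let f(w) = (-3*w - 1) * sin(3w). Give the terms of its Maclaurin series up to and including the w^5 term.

-81*w^5/40 + 27*w^4/2 + 9*w^3/2 - 9*w^2 - 3*w

Shift and add copies of the series according to the polynomial's terms.
f(0) = 0
f′(0) = -3
f′′(0) = -18
f′′′(0) = 27
f^(4)(0) = 324
f^(5)(0) = -243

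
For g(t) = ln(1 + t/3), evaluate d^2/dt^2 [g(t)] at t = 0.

-1/9

The coefficient of t^2 in the expansion is -1/18, so g′′(0) = 2! * (-1/18) = -1/9.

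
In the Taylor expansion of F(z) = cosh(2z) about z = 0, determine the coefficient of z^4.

2/3

[z^0] = 1;  [z^1] = 0;  [z^2] = 2;  [z^3] = 0;  [z^4] = 2/3.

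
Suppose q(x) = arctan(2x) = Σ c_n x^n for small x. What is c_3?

-8/3

q(0) = 0
q′(0) = 2
q′′(0) = 0
q′′′(0) = -16
So c_3 = q′′′(0)/3! = -8/3.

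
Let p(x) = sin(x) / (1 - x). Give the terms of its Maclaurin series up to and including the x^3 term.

Use 1/(1 - r) = Σ r^k on the denominator, then take the Cauchy product.
p(0) = 0
p′(0) = 1
p′′(0) = 2
p′′′(0) = 5

5*x^3/6 + x^2 + x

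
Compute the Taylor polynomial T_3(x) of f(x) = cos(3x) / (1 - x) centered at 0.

-7*x^3/2 - 7*x^2/2 + x + 1

Expand each factor separately, then convolve coefficients.
[x^0] = 1;  [x^1] = 1;  [x^2] = -7/2;  [x^3] = -7/2.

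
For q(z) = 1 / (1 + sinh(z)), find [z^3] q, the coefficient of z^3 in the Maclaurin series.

-7/6

Expand as Σ (-1)^k u^k with u equal to the inner function's series.
q(0) = 1
q′(0) = -1
q′′(0) = 2
q′′′(0) = -7
Dividing each by k! gives the coefficients c_0, ..., c_3.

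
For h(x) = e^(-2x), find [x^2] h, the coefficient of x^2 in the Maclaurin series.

2

[x^0] = 1;  [x^1] = -2;  [x^2] = 2.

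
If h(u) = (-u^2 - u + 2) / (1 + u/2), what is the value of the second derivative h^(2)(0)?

Shift and add copies of the series according to the polynomial's terms.
The coefficient of u^2 in the expansion is 0, so h′′(0) = 2! * (0) = 0.

0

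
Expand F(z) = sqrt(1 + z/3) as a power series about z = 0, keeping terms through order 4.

-5*z^4/10368 + z^3/432 - z^2/72 + z/6 + 1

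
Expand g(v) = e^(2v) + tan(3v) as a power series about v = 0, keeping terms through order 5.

98*v^5/3 + 2*v^4/3 + 31*v^3/3 + 2*v^2 + 5*v + 1

Combine the two series term by term.
g(0) = 1
g′(0) = 5
g′′(0) = 4
g′′′(0) = 62
g^(4)(0) = 16
g^(5)(0) = 3920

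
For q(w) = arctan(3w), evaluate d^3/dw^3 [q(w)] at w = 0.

-54

Compute the successive derivatives at the expansion point and divide by k!.
The coefficient of w^3 in the expansion is -9, so q′′′(0) = 3! * (-9) = -54.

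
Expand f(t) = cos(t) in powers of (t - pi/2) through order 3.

(t - pi/2)^3/6 - (t - pi/2)

f(pi/2) = 0
f′(pi/2) = -1
f′′(pi/2) = 0
f′′′(pi/2) = 1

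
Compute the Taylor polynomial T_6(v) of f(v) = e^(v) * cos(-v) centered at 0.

Multiply the two series term by term and collect like powers.

-v^5/30 - v^4/6 - v^3/3 + v + 1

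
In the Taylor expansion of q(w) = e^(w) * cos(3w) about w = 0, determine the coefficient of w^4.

Expand each factor separately, then convolve coefficients.
[w^0] = 1;  [w^1] = 1;  [w^2] = -4;  [w^3] = -13/3;  [w^4] = 7/6.
So c_4 = q^(4)(0)/4! = 7/6.

7/6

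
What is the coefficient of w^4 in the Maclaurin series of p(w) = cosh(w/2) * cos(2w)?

Write out both Maclaurin series and multiply, keeping only the needed powers.
p(0) = 1
p′(0) = 0
p′′(0) = -15/4
p′′′(0) = 0
p^(4)(0) = 161/16
So c_4 = p^(4)(0)/4! = 161/384.

161/384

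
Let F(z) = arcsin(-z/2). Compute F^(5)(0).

Differentiate repeatedly and evaluate at the center.
The coefficient of z^5 in the expansion is -3/1280, so F^(5)(0) = 5! * (-3/1280) = -9/32.

-9/32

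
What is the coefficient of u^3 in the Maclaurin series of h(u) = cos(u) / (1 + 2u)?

Take the Cauchy product of the two expansions.
h(0) = 1
h′(0) = -2
h′′(0) = 7
h′′′(0) = -42

-7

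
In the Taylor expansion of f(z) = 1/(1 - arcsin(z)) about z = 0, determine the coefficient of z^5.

63/40

Substitute the inner expansion into the outer series and collect powers.
[z^0] = 1;  [z^1] = 1;  [z^2] = 1;  [z^3] = 7/6;  [z^4] = 4/3;  [z^5] = 63/40.
So c_5 = f^(5)(0)/5! = 63/40.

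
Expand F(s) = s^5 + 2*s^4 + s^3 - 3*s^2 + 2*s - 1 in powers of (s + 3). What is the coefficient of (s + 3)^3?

F(-3) = -142
F′(-3) = 236
F′′(-3) = -348
F′′′(-3) = 402
So c_3 = F′′′(-3)/3! = 67.

67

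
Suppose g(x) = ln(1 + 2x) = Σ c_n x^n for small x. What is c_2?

Apply the Taylor formula c_k = f^(k)(a)/k!.

-2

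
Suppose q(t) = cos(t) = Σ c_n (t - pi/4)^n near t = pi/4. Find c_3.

Compute the successive derivatives at the expansion point and divide by k!.
q(pi/4) = sqrt(2)/2
q′(pi/4) = -sqrt(2)/2
q′′(pi/4) = -sqrt(2)/2
q′′′(pi/4) = sqrt(2)/2
Then c_k = q^(k)(pi/4)/k! gives each Taylor coefficient.

sqrt(2)/12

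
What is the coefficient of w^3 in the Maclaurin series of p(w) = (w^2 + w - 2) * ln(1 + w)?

Distribute the polynomial across the series and collect like powers.
p(0) = 0
p′(0) = -2
p′′(0) = 4
p′′′(0) = -1

-1/6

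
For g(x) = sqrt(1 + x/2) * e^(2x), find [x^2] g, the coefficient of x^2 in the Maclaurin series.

Multiply the two series term by term and collect like powers.

79/32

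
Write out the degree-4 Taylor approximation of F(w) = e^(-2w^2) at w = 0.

2*w^4 - 2*w^2 + 1

Compute the successive derivatives at the expansion point and divide by k!.
[w^0] = 1;  [w^1] = 0;  [w^2] = -2;  [w^3] = 0;  [w^4] = 2.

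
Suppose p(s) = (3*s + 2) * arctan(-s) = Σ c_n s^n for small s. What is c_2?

Multiply each power in the prefactor through the base expansion.
p(0) = 0
p′(0) = -2
p′′(0) = -6

-3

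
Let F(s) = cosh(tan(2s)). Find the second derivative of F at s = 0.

4

Compose series: expand the inner function first, then feed it into the outer expansion.
The coefficient of s^2 in the expansion is 2, so F′′(0) = 2! * (2) = 4.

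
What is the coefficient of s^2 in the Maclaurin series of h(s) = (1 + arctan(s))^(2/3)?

-1/9

Substitute the inner expansion into the outer series and collect powers.
[s^0] = 1;  [s^1] = 2/3;  [s^2] = -1/9.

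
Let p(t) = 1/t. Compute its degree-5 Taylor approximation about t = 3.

-(t - 3)^5/729 + (t - 3)^4/243 - (t - 3)^3/81 + (t - 3)^2/27 - (t - 3)/9 + 1/3

Apply the Taylor formula c_k = f^(k)(a)/k!.
[(t - 3)^0] = 1/3;  [(t - 3)^1] = -1/9;  [(t - 3)^2] = 1/27;  [(t - 3)^3] = -1/81;  [(t - 3)^4] = 1/243;  [(t - 3)^5] = -1/729.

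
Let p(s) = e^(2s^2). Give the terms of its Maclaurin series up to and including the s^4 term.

2*s^4 + 2*s^2 + 1

p(0) = 1
p′(0) = 0
p′′(0) = 4
p′′′(0) = 0
p^(4)(0) = 48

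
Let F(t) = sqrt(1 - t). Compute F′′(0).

-1/4

The coefficient of t^2 in the expansion is -1/8, so F′′(0) = 2! * (-1/8) = -1/4.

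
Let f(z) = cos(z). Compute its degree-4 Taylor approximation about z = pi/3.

(z - pi/3)^4/48 + sqrt(3)*(z - pi/3)^3/12 - (z - pi/3)^2/4 - sqrt(3)*(z - pi/3)/2 + 1/2

Differentiate repeatedly and evaluate at the center.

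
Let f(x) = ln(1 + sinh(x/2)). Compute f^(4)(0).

Plug the Maclaurin series of the inner function into that of the outer and collect terms.
The coefficient of x^4 in the expansion is -5/192, so f^(4)(0) = 4! * (-5/192) = -5/8.

-5/8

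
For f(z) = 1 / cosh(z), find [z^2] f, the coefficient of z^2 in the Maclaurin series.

-1/2

Invert the denominator's series and multiply.
f(0) = 1
f′(0) = 0
f′′(0) = -1
Dividing each by k! gives the coefficients c_0, ..., c_2.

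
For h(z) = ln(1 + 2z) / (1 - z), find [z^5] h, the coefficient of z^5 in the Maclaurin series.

Expand each factor separately, then convolve coefficients.
[z^0] = 0;  [z^1] = 2;  [z^2] = 0;  [z^3] = 8/3;  [z^4] = -4/3;  [z^5] = 76/15.
So c_5 = h^(5)(0)/5! = 76/15.

76/15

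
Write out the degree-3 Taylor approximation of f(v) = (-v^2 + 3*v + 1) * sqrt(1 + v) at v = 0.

Shift and add copies of the series according to the polynomial's terms.
f(0) = 1
f′(0) = 7/2
f′′(0) = 3/4
f′′′(0) = -39/8

-13*v^3/16 + 3*v^2/8 + 7*v/2 + 1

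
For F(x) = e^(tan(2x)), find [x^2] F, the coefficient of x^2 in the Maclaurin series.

Compose series: expand the inner function first, then feed it into the outer expansion.
F(0) = 1
F′(0) = 2
F′′(0) = 4
So c_2 = F′′(0)/2! = 2.

2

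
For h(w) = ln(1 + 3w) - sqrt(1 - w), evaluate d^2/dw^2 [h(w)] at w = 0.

-35/4

Expand each term separately and add.
From the series, [w^2] h = -35/8; multiply by 2! = 2 to get -35/4.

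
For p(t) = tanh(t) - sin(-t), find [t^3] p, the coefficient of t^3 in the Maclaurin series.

Expand each term separately and add.
[t^0] = 0;  [t^1] = 2;  [t^2] = 0;  [t^3] = -1/2.
So c_3 = p′′′(0)/3! = -1/2.

-1/2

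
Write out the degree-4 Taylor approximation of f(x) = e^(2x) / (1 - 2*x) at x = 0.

130*x^4/3 + 64*x^3/3 + 10*x^2 + 4*x + 1

Use 1/(1 - r) = Σ r^k on the denominator, then take the Cauchy product.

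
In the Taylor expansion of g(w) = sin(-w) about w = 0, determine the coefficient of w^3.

1/6

Compute the successive derivatives at the expansion point and divide by k!.
So c_3 = g′′′(0)/3! = 1/6.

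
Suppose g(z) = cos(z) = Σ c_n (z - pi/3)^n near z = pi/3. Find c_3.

Differentiate repeatedly and evaluate at the center.
[(z - pi/3)^0] = 1/2;  [(z - pi/3)^1] = -sqrt(3)/2;  [(z - pi/3)^2] = -1/4;  [(z - pi/3)^3] = sqrt(3)/12.

sqrt(3)/12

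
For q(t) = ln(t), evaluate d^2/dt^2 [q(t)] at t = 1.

-1

The coefficient of (t - 1)^2 in the expansion is -1/2, so q′′(1) = 2! * (-1/2) = -1.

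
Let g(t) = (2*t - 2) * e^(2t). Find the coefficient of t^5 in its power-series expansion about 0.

4/5

Multiply each power in the prefactor through the base expansion.
[t^0] = -2;  [t^1] = -2;  [t^2] = 0;  [t^3] = 4/3;  [t^4] = 4/3;  [t^5] = 4/5.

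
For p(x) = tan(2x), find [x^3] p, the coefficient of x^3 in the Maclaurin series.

8/3

Use the known series and substitute for the argument.
[x^0] = 0;  [x^1] = 2;  [x^2] = 0;  [x^3] = 8/3.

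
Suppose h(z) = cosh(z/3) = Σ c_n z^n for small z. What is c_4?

1/1944

[z^0] = 1;  [z^1] = 0;  [z^2] = 1/18;  [z^3] = 0;  [z^4] = 1/1944.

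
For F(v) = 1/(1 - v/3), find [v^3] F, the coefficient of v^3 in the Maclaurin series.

1/27

F(0) = 1
F′(0) = 1/3
F′′(0) = 2/9
F′′′(0) = 2/9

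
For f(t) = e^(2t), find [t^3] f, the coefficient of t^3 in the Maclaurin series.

4/3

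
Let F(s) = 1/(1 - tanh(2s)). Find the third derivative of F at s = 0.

Plug the Maclaurin series of the inner function into that of the outer and collect terms.
The coefficient of s^3 in the expansion is 16/3, so F′′′(0) = 3! * (16/3) = 32.

32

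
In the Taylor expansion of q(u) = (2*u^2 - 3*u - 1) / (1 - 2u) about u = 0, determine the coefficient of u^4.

-32

Shift and add copies of the series according to the polynomial's terms.
q(0) = -1
q′(0) = -5
q′′(0) = -16
q′′′(0) = -96
q^(4)(0) = -768
So c_4 = q^(4)(0)/4! = -32.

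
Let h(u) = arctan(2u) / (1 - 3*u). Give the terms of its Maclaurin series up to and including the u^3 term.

46*u^3/3 + 6*u^2 + 2*u

Use 1/(1 - r) = Σ r^k on the denominator, then take the Cauchy product.
h(0) = 0
h′(0) = 2
h′′(0) = 12
h′′′(0) = 92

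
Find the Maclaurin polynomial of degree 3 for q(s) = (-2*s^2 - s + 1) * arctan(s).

Distribute the polynomial across the series and collect like powers.
[s^0] = 0;  [s^1] = 1;  [s^2] = -1;  [s^3] = -7/3.

-7*s^3/3 - s^2 + s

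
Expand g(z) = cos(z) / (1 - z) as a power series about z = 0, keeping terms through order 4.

Multiply the numerator's expansion by the denominator's geometric series.
g(0) = 1
g′(0) = 1
g′′(0) = 1
g′′′(0) = 3
g^(4)(0) = 13

13*z^4/24 + z^3/2 + z^2/2 + z + 1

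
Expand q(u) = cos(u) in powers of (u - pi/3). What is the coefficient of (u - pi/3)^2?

-1/4

[(u - pi/3)^0] = 1/2;  [(u - pi/3)^1] = -sqrt(3)/2;  [(u - pi/3)^2] = -1/4.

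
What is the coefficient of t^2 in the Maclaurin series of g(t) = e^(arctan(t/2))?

1/8

Plug the Maclaurin series of the inner function into that of the outer and collect terms.
[t^0] = 1;  [t^1] = 1/2;  [t^2] = 1/8.
So c_2 = g′′(0)/2! = 1/8.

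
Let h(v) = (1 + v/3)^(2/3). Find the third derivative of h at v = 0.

8/729

The coefficient of v^3 in the expansion is 4/2187, so h′′′(0) = 3! * (4/2187) = 8/729.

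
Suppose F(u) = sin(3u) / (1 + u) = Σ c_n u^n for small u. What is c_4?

3/2

Take the Cauchy product of the two expansions.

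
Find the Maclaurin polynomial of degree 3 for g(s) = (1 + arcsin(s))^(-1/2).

Substitute the inner expansion into the outer series and collect powers.
g(0) = 1
g′(0) = -1/2
g′′(0) = 3/4
g′′′(0) = -19/8

-19*s^3/48 + 3*s^2/8 - s/2 + 1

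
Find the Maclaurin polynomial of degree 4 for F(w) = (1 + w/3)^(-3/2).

35*w^4/1152 - 35*w^3/432 + 5*w^2/24 - w/2 + 1

Use the known series and substitute for the argument.
[w^0] = 1;  [w^1] = -1/2;  [w^2] = 5/24;  [w^3] = -35/432;  [w^4] = 35/1152.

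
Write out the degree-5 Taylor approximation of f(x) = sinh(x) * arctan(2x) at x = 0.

Multiply the two series term by term and collect like powers.
f(0) = 0
f′(0) = 0
f′′(0) = 4
f′′′(0) = 0
f^(4)(0) = -56
f^(5)(0) = 0

-7*x^4/3 + 2*x^2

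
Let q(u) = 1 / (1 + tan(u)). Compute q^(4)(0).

Expand as Σ (-1)^k u^k with u equal to the inner function's series.
The coefficient of u^4 in the expansion is 5/3, so q^(4)(0) = 4! * (5/3) = 40.

40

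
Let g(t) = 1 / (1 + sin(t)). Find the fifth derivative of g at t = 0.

Expand as Σ (-1)^k u^k with u equal to the inner function's series.
The coefficient of t^5 in the expansion is -61/120, so g^(5)(0) = 5! * (-61/120) = -61.

-61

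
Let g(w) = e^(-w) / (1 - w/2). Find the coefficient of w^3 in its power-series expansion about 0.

-1/24

Take the Cauchy product of the two expansions.
g(0) = 1
g′(0) = -1/2
g′′(0) = 1/2
g′′′(0) = -1/4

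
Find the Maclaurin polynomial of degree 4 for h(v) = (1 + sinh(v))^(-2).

Substitute the inner expansion into the outer series and collect powers.
h(0) = 1
h′(0) = -2
h′′(0) = 6
h′′′(0) = -26
h^(4)(0) = 144

6*v^4 - 13*v^3/3 + 3*v^2 - 2*v + 1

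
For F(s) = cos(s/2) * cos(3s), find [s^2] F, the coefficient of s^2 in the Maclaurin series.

Write out both Maclaurin series and multiply, keeping only the needed powers.
F(0) = 1
F′(0) = 0
F′′(0) = -37/4
Dividing each by k! gives the coefficients c_0, ..., c_2.

-37/8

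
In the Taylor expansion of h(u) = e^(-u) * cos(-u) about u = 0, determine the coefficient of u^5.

Write out both Maclaurin series and multiply, keeping only the needed powers.
So c_5 = h^(5)(0)/5! = 1/30.

1/30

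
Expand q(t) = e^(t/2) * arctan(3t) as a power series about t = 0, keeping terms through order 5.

30389*t^5/640 - 71*t^4/16 - 69*t^3/8 + 3*t^2/2 + 3*t

Multiply the two series term by term and collect like powers.
q(0) = 0
q′(0) = 3
q′′(0) = 3
q′′′(0) = -207/4
q^(4)(0) = -213/2
q^(5)(0) = 91167/16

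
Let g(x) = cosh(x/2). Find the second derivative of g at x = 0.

1/4

Compute the successive derivatives at the expansion point and divide by k!.
The coefficient of x^2 in the expansion is 1/8, so g′′(0) = 2! * (1/8) = 1/4.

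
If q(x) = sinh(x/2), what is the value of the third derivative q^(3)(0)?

1/8

The coefficient of x^3 in the expansion is 1/48, so q′′′(0) = 3! * (1/48) = 1/8.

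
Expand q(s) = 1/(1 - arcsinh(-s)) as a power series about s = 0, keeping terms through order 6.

Substitute the inner expansion into the outer series and collect powers.
q(0) = 1
q′(0) = -1
q′′(0) = 2
q′′′(0) = -5
q^(4)(0) = 16
q^(5)(0) = -69
q^(6)(0) = 368
Dividing each by k! gives the coefficients c_0, ..., c_6.

23*s^6/45 - 23*s^5/40 + 2*s^4/3 - 5*s^3/6 + s^2 - s + 1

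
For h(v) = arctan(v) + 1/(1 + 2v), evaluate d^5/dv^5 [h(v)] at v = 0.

-3816

Expand each term separately and add.
The coefficient of v^5 in the expansion is -159/5, so h^(5)(0) = 5! * (-159/5) = -3816.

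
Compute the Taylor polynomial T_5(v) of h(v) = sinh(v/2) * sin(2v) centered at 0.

-5*v^4/8 + v^2

Multiply the two series term by term and collect like powers.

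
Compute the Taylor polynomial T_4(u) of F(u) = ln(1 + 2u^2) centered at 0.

-2*u^4 + 2*u^2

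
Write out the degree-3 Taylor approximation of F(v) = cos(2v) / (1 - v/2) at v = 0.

Expand each factor separately, then convolve coefficients.
F(0) = 1
F′(0) = 1/2
F′′(0) = -7/2
F′′′(0) = -21/4

-7*v^3/8 - 7*v^2/4 + v/2 + 1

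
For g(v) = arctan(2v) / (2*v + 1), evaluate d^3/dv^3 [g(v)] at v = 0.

Use 1/(1 - r) = Σ r^k on the denominator, then take the Cauchy product.
From the series, [v^3] g = 16/3; multiply by 3! = 6 to get 32.

32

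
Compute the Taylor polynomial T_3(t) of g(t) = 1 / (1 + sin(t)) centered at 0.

-5*t^3/6 + t^2 - t + 1

Use the geometric series for the reciprocal, then substitute.
[t^0] = 1;  [t^1] = -1;  [t^2] = 1;  [t^3] = -5/6.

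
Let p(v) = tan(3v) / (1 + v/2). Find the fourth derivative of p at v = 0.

Multiply the two series term by term and collect like powers.
The coefficient of v^4 in the expansion is -39/8, so p^(4)(0) = 4! * (-39/8) = -117.

-117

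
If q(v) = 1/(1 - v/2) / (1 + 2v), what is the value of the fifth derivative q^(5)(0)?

-12285/4

Multiply the two series term by term and collect like powers.
From the series, [v^5] q = -819/32; multiply by 5! = 120 to get -12285/4.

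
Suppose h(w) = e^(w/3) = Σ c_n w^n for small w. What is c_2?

1/18

h(0) = 1
h′(0) = 1/3
h′′(0) = 1/9
Dividing each by k! gives the coefficients c_0, ..., c_2.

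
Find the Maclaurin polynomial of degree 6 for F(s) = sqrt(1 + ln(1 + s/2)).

Substitute the inner expansion into the outer series and collect powers.

-22819*s^6/2949120 + 1609*s^5/122880 - 143*s^4/6144 + 17*s^3/384 - 3*s^2/32 + s/4 + 1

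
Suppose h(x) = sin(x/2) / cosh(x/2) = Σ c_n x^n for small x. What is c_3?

Write the quotient as an unknown series and match coefficients against numerator = denominator · series.

-1/12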